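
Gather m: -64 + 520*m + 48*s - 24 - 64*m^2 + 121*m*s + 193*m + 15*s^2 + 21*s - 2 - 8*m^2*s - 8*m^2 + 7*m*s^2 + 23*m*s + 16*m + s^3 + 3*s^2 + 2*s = m^2*(-8*s - 72) + m*(7*s^2 + 144*s + 729) + s^3 + 18*s^2 + 71*s - 90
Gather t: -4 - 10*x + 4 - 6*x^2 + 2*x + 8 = -6*x^2 - 8*x + 8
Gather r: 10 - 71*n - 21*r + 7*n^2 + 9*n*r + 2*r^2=7*n^2 - 71*n + 2*r^2 + r*(9*n - 21) + 10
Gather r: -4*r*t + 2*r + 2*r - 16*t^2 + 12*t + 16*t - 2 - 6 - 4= r*(4 - 4*t) - 16*t^2 + 28*t - 12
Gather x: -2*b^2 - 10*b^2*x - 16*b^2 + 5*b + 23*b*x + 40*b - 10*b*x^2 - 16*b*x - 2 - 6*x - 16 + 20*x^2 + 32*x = -18*b^2 + 45*b + x^2*(20 - 10*b) + x*(-10*b^2 + 7*b + 26) - 18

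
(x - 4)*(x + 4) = x^2 - 16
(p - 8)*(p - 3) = p^2 - 11*p + 24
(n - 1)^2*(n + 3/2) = n^3 - n^2/2 - 2*n + 3/2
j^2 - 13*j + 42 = (j - 7)*(j - 6)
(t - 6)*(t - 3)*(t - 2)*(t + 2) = t^4 - 9*t^3 + 14*t^2 + 36*t - 72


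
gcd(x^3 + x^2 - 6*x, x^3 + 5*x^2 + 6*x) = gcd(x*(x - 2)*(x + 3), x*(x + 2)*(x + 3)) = x^2 + 3*x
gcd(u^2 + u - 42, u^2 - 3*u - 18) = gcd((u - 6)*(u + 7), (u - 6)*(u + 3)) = u - 6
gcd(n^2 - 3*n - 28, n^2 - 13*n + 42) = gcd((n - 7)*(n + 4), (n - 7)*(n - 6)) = n - 7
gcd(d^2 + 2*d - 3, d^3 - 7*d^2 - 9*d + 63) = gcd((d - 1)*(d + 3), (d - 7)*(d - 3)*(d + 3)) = d + 3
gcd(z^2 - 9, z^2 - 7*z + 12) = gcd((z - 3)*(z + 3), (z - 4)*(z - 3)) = z - 3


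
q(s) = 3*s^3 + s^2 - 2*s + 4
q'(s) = 9*s^2 + 2*s - 2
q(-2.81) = -49.05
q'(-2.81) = 63.44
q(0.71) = 4.16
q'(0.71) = 3.96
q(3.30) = 116.10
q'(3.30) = 102.61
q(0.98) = 5.82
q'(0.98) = 8.60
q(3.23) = 109.07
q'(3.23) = 98.36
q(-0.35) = 4.69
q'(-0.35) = -1.60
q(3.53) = 141.36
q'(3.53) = 117.21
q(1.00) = 6.00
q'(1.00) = 9.00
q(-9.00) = -2084.00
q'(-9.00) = 709.00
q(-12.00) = -5012.00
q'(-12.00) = 1270.00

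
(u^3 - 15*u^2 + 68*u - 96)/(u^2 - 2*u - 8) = (u^2 - 11*u + 24)/(u + 2)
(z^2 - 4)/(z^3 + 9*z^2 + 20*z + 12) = (z - 2)/(z^2 + 7*z + 6)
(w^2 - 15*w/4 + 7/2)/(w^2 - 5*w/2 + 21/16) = 4*(w - 2)/(4*w - 3)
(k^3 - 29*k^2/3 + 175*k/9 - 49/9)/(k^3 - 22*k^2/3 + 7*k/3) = (k - 7/3)/k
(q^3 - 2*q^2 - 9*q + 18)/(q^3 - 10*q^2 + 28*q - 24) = (q^2 - 9)/(q^2 - 8*q + 12)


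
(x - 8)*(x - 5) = x^2 - 13*x + 40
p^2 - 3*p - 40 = (p - 8)*(p + 5)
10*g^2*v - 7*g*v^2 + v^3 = v*(-5*g + v)*(-2*g + v)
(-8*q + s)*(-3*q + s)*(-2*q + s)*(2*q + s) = -96*q^4 + 44*q^3*s + 20*q^2*s^2 - 11*q*s^3 + s^4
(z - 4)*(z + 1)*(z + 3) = z^3 - 13*z - 12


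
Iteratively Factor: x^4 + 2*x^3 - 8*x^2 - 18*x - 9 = (x + 1)*(x^3 + x^2 - 9*x - 9) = (x + 1)*(x + 3)*(x^2 - 2*x - 3) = (x + 1)^2*(x + 3)*(x - 3)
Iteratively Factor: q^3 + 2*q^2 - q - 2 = (q - 1)*(q^2 + 3*q + 2) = (q - 1)*(q + 1)*(q + 2)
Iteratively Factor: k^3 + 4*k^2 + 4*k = (k)*(k^2 + 4*k + 4) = k*(k + 2)*(k + 2)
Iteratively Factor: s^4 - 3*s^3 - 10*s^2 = (s)*(s^3 - 3*s^2 - 10*s) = s*(s - 5)*(s^2 + 2*s) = s*(s - 5)*(s + 2)*(s)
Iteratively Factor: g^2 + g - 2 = (g + 2)*(g - 1)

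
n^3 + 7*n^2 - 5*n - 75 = (n - 3)*(n + 5)^2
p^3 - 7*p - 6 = (p - 3)*(p + 1)*(p + 2)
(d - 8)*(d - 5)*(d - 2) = d^3 - 15*d^2 + 66*d - 80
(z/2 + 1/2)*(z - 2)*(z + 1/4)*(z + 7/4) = z^4/2 + z^3/2 - 57*z^2/32 - 71*z/32 - 7/16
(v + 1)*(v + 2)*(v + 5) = v^3 + 8*v^2 + 17*v + 10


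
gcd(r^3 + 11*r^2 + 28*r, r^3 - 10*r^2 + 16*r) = r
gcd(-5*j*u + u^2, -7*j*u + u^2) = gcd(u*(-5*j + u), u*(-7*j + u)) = u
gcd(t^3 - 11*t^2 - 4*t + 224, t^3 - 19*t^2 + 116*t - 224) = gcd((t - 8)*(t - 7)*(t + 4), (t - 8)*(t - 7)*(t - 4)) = t^2 - 15*t + 56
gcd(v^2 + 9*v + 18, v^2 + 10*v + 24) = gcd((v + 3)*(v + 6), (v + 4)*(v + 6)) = v + 6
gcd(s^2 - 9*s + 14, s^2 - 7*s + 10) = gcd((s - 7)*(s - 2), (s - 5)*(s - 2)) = s - 2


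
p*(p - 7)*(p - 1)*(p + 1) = p^4 - 7*p^3 - p^2 + 7*p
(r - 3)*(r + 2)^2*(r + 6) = r^4 + 7*r^3 - 2*r^2 - 60*r - 72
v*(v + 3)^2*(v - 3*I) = v^4 + 6*v^3 - 3*I*v^3 + 9*v^2 - 18*I*v^2 - 27*I*v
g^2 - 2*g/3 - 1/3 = (g - 1)*(g + 1/3)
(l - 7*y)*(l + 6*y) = l^2 - l*y - 42*y^2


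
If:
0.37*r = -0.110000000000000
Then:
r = -0.30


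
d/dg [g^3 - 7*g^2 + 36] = g*(3*g - 14)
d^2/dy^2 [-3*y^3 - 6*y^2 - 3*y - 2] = -18*y - 12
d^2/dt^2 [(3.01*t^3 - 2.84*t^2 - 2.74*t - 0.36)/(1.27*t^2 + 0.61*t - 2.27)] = (-7.105427357601e-15*t^5 + 3.5527136788005e-15*t^4 + 15.156704*t^3 - 77.616162*t^2 + 43.993146*t - 39.200228)/(2.048383*t^6 + 2.951607*t^5 - 9.566148*t^4 - 10.324433*t^3 + 17.098548*t^2 + 9.429807*t - 11.697083)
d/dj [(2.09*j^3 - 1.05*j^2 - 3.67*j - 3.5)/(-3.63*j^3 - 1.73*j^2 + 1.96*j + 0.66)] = (3.5527136788005e-15*j^5 - 7.4272*j^4 - 18.4514*j^3 - 42.3839*j^2 - 13.496*j + 4.4378)/(13.1769*j^6 + 12.5598*j^5 - 11.2367*j^4 - 11.5732*j^3 + 1.558*j^2 + 2.5872*j + 0.4356)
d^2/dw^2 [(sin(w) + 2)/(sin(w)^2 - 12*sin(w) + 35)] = (-9*sin(w)^5 - 20*sin(w)^4 - 416*sin(w)^2 - 2201*sin(w) - 147*sin(3*w)/2 + sin(5*w)/2 + 1276)/((sin(w) - 7)^3*(sin(w) - 5)^3)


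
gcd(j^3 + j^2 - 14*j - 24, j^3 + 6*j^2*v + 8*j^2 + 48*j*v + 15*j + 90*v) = j + 3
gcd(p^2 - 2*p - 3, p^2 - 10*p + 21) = p - 3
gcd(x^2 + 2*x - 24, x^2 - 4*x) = x - 4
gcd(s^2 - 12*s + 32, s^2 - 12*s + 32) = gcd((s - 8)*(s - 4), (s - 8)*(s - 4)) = s^2 - 12*s + 32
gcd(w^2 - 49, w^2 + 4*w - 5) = 1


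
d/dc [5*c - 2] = 5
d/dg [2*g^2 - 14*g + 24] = 4*g - 14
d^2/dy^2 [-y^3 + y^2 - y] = 2 - 6*y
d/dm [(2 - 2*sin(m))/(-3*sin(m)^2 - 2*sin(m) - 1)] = 6*(2*sin(m) + cos(m)^2)*cos(m)/(3*sin(m)^2 + 2*sin(m) + 1)^2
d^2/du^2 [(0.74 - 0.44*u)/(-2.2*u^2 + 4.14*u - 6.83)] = ((6.8992 - 5.808*u)*(2.2*u^2 - 4.14*u + 6.83) + (0.44*u - 0.74)*(4.4*u - 4.14)*(8.8*u - 8.28))/(2.2*u^2 - 4.14*u + 6.83)^3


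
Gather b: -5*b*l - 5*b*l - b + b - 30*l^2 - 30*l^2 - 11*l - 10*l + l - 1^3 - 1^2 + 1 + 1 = -10*b*l - 60*l^2 - 20*l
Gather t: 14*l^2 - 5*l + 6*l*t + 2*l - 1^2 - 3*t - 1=14*l^2 - 3*l + t*(6*l - 3) - 2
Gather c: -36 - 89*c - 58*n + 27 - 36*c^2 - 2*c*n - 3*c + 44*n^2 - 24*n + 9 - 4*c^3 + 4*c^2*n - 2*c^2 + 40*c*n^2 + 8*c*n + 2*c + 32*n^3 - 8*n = -4*c^3 + c^2*(4*n - 38) + c*(40*n^2 + 6*n - 90) + 32*n^3 + 44*n^2 - 90*n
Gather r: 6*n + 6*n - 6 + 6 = 12*n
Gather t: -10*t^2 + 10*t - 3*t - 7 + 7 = -10*t^2 + 7*t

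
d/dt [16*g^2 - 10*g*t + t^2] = -10*g + 2*t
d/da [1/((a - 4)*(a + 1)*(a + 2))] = (-(a - 4)*(a + 1) - (a - 4)*(a + 2) - (a + 1)*(a + 2))/((a - 4)^2*(a + 1)^2*(a + 2)^2)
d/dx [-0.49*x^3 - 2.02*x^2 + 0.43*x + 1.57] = -1.47*x^2 - 4.04*x + 0.43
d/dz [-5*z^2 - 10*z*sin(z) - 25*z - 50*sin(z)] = -10*z*cos(z) - 10*z - 10*sin(z) - 50*cos(z) - 25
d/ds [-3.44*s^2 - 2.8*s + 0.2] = -6.88*s - 2.8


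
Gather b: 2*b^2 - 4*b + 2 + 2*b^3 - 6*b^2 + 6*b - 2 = 2*b^3 - 4*b^2 + 2*b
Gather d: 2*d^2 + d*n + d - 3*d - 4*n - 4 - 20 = 2*d^2 + d*(n - 2) - 4*n - 24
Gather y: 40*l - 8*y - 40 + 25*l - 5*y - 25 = 65*l - 13*y - 65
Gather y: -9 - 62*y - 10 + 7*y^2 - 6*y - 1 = 7*y^2 - 68*y - 20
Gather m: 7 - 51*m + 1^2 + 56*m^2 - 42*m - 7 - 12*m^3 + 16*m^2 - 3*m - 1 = -12*m^3 + 72*m^2 - 96*m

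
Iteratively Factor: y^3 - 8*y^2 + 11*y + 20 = (y + 1)*(y^2 - 9*y + 20) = (y - 5)*(y + 1)*(y - 4)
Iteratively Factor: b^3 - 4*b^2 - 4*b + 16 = (b - 2)*(b^2 - 2*b - 8) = (b - 2)*(b + 2)*(b - 4)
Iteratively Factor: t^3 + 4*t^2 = (t + 4)*(t^2) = t*(t + 4)*(t)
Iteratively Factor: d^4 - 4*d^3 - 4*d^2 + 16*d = (d - 2)*(d^3 - 2*d^2 - 8*d) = (d - 2)*(d + 2)*(d^2 - 4*d) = (d - 4)*(d - 2)*(d + 2)*(d)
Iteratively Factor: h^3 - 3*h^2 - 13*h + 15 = (h - 1)*(h^2 - 2*h - 15) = (h - 5)*(h - 1)*(h + 3)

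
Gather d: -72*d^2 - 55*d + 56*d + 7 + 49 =-72*d^2 + d + 56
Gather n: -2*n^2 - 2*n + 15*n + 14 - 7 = -2*n^2 + 13*n + 7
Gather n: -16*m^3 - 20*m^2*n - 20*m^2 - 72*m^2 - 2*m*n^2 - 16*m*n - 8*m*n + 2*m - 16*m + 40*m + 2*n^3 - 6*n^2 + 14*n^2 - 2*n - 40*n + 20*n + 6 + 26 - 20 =-16*m^3 - 92*m^2 + 26*m + 2*n^3 + n^2*(8 - 2*m) + n*(-20*m^2 - 24*m - 22) + 12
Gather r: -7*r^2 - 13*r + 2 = -7*r^2 - 13*r + 2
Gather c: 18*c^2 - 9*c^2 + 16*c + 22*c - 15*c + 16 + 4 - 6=9*c^2 + 23*c + 14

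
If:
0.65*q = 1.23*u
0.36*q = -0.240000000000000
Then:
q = -0.67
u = -0.35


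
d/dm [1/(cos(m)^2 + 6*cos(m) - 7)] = 2*(cos(m) + 3)*sin(m)/(cos(m)^2 + 6*cos(m) - 7)^2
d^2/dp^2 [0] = 0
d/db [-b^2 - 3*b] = -2*b - 3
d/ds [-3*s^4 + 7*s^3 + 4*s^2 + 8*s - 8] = -12*s^3 + 21*s^2 + 8*s + 8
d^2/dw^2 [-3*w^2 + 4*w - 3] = -6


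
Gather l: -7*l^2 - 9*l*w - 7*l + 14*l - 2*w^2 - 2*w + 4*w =-7*l^2 + l*(7 - 9*w) - 2*w^2 + 2*w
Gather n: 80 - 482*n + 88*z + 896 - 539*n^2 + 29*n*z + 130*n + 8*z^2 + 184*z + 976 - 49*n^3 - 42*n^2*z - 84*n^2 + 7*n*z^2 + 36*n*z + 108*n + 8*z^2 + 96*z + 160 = -49*n^3 + n^2*(-42*z - 623) + n*(7*z^2 + 65*z - 244) + 16*z^2 + 368*z + 2112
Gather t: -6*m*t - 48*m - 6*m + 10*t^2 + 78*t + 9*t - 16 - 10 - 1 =-54*m + 10*t^2 + t*(87 - 6*m) - 27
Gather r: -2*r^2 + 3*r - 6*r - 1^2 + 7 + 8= -2*r^2 - 3*r + 14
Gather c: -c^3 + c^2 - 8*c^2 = -c^3 - 7*c^2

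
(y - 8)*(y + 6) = y^2 - 2*y - 48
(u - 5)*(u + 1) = u^2 - 4*u - 5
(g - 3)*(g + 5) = g^2 + 2*g - 15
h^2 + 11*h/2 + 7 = (h + 2)*(h + 7/2)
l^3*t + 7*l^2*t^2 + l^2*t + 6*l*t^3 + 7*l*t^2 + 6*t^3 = (l + t)*(l + 6*t)*(l*t + t)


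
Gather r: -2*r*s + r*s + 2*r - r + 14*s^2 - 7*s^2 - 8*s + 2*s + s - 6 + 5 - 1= r*(1 - s) + 7*s^2 - 5*s - 2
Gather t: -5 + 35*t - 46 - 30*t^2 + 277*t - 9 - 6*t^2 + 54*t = -36*t^2 + 366*t - 60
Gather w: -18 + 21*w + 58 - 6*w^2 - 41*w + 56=-6*w^2 - 20*w + 96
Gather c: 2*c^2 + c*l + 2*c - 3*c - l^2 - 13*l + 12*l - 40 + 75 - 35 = 2*c^2 + c*(l - 1) - l^2 - l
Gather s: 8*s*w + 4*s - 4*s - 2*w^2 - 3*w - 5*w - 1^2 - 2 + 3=8*s*w - 2*w^2 - 8*w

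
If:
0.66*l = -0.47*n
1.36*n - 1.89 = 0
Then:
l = -0.99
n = 1.39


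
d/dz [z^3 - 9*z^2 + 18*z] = 3*z^2 - 18*z + 18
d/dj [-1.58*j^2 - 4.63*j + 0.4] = -3.16*j - 4.63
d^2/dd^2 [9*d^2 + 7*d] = 18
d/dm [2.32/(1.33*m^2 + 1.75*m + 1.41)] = (-6.1712*m - 4.06)/(1.33*m^2 + 1.75*m + 1.41)^2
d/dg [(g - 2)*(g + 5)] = 2*g + 3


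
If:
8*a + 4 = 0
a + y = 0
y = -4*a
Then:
No Solution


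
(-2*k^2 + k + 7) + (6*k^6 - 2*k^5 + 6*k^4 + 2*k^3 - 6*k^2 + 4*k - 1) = 6*k^6 - 2*k^5 + 6*k^4 + 2*k^3 - 8*k^2 + 5*k + 6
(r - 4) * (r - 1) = r^2 - 5*r + 4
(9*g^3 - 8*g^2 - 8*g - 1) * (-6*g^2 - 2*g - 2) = -54*g^5 + 30*g^4 + 46*g^3 + 38*g^2 + 18*g + 2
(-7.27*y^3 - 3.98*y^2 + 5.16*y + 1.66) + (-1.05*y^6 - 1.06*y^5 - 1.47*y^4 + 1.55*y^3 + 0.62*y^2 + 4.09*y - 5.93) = -1.05*y^6 - 1.06*y^5 - 1.47*y^4 - 5.72*y^3 - 3.36*y^2 + 9.25*y - 4.27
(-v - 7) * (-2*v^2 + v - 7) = 2*v^3 + 13*v^2 + 49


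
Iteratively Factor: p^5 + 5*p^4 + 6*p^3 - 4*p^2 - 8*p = (p)*(p^4 + 5*p^3 + 6*p^2 - 4*p - 8) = p*(p + 2)*(p^3 + 3*p^2 - 4) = p*(p + 2)^2*(p^2 + p - 2) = p*(p + 2)^3*(p - 1)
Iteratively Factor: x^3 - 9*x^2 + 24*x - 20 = (x - 2)*(x^2 - 7*x + 10) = (x - 5)*(x - 2)*(x - 2)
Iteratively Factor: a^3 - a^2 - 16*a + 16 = (a - 4)*(a^2 + 3*a - 4) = (a - 4)*(a + 4)*(a - 1)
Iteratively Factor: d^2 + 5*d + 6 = (d + 2)*(d + 3)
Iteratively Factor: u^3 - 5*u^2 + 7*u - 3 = (u - 1)*(u^2 - 4*u + 3) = (u - 3)*(u - 1)*(u - 1)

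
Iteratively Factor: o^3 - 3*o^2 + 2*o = (o - 1)*(o^2 - 2*o) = o*(o - 1)*(o - 2)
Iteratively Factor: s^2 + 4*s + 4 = (s + 2)*(s + 2)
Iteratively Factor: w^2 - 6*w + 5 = (w - 1)*(w - 5)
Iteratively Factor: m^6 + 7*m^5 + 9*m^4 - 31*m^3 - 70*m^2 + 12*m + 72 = (m + 2)*(m^5 + 5*m^4 - m^3 - 29*m^2 - 12*m + 36) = (m + 2)^2*(m^4 + 3*m^3 - 7*m^2 - 15*m + 18) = (m - 2)*(m + 2)^2*(m^3 + 5*m^2 + 3*m - 9) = (m - 2)*(m - 1)*(m + 2)^2*(m^2 + 6*m + 9) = (m - 2)*(m - 1)*(m + 2)^2*(m + 3)*(m + 3)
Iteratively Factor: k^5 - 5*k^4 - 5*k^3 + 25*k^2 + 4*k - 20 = (k - 5)*(k^4 - 5*k^2 + 4) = (k - 5)*(k + 2)*(k^3 - 2*k^2 - k + 2) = (k - 5)*(k - 2)*(k + 2)*(k^2 - 1) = (k - 5)*(k - 2)*(k + 1)*(k + 2)*(k - 1)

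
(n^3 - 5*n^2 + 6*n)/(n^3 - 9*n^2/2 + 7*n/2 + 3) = 2*n/(2*n + 1)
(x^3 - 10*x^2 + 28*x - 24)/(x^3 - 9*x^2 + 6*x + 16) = (x^2 - 8*x + 12)/(x^2 - 7*x - 8)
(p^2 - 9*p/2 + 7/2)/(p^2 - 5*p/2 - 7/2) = (p - 1)/(p + 1)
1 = 1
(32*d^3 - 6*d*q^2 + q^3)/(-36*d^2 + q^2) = (-32*d^3 + 6*d*q^2 - q^3)/(36*d^2 - q^2)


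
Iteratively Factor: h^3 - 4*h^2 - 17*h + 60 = (h - 5)*(h^2 + h - 12) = (h - 5)*(h - 3)*(h + 4)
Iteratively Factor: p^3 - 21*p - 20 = (p - 5)*(p^2 + 5*p + 4) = (p - 5)*(p + 4)*(p + 1)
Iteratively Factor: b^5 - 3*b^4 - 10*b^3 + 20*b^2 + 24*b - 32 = (b + 2)*(b^4 - 5*b^3 + 20*b - 16) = (b + 2)^2*(b^3 - 7*b^2 + 14*b - 8) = (b - 4)*(b + 2)^2*(b^2 - 3*b + 2) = (b - 4)*(b - 2)*(b + 2)^2*(b - 1)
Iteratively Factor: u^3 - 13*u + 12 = (u - 1)*(u^2 + u - 12) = (u - 3)*(u - 1)*(u + 4)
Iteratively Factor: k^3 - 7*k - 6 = (k - 3)*(k^2 + 3*k + 2) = (k - 3)*(k + 2)*(k + 1)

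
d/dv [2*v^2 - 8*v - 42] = 4*v - 8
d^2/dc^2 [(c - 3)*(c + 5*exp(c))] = 5*c*exp(c) - 5*exp(c) + 2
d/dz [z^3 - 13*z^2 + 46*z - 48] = 3*z^2 - 26*z + 46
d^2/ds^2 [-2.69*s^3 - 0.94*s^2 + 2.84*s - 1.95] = -16.14*s - 1.88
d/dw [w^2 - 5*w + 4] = 2*w - 5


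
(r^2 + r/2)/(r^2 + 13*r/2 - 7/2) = r*(2*r + 1)/(2*r^2 + 13*r - 7)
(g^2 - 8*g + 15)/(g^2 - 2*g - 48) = (-g^2 + 8*g - 15)/(-g^2 + 2*g + 48)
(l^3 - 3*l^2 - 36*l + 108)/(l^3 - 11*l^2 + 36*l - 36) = (l + 6)/(l - 2)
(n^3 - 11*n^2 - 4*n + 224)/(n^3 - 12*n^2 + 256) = (n - 7)/(n - 8)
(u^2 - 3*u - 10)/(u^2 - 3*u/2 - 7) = 2*(u - 5)/(2*u - 7)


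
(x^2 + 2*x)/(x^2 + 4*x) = (x + 2)/(x + 4)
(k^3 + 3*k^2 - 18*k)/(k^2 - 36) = k*(k - 3)/(k - 6)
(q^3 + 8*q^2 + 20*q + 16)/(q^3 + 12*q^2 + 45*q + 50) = (q^2 + 6*q + 8)/(q^2 + 10*q + 25)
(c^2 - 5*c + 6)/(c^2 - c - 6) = (c - 2)/(c + 2)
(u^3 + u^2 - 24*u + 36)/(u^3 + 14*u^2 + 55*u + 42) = (u^2 - 5*u + 6)/(u^2 + 8*u + 7)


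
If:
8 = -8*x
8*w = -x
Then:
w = 1/8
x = -1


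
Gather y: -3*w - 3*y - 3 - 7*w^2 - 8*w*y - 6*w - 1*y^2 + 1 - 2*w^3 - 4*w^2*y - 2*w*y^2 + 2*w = -2*w^3 - 7*w^2 - 7*w + y^2*(-2*w - 1) + y*(-4*w^2 - 8*w - 3) - 2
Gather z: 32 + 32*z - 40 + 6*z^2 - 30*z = 6*z^2 + 2*z - 8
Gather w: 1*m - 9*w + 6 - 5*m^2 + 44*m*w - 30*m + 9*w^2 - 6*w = -5*m^2 - 29*m + 9*w^2 + w*(44*m - 15) + 6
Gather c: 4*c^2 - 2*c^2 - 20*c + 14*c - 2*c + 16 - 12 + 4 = 2*c^2 - 8*c + 8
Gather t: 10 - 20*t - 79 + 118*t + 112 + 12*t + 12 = 110*t + 55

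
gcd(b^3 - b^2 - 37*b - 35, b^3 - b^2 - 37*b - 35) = b^3 - b^2 - 37*b - 35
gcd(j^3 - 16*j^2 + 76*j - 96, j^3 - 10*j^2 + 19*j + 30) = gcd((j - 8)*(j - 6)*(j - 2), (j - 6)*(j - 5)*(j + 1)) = j - 6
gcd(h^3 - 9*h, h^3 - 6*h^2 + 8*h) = h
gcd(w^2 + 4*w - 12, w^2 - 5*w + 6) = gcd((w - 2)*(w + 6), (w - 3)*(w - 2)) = w - 2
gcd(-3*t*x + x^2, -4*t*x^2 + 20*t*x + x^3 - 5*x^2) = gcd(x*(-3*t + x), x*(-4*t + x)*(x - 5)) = x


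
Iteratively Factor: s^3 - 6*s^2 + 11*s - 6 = (s - 1)*(s^2 - 5*s + 6) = (s - 3)*(s - 1)*(s - 2)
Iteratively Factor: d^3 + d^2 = (d + 1)*(d^2) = d*(d + 1)*(d)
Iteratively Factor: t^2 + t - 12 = (t - 3)*(t + 4)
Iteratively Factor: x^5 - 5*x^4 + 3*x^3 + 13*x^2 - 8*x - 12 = (x + 1)*(x^4 - 6*x^3 + 9*x^2 + 4*x - 12) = (x - 2)*(x + 1)*(x^3 - 4*x^2 + x + 6) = (x - 3)*(x - 2)*(x + 1)*(x^2 - x - 2) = (x - 3)*(x - 2)^2*(x + 1)*(x + 1)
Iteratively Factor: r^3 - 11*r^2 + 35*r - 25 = (r - 1)*(r^2 - 10*r + 25) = (r - 5)*(r - 1)*(r - 5)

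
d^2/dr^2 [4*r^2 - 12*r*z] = 8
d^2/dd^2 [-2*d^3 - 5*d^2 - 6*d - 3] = -12*d - 10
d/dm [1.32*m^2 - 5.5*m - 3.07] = 2.64*m - 5.5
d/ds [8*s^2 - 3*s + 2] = 16*s - 3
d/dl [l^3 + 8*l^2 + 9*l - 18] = 3*l^2 + 16*l + 9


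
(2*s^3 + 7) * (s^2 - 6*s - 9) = 2*s^5 - 12*s^4 - 18*s^3 + 7*s^2 - 42*s - 63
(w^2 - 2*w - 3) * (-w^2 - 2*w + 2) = -w^4 + 9*w^2 + 2*w - 6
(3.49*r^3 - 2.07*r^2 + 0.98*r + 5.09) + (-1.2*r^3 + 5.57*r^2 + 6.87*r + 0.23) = 2.29*r^3 + 3.5*r^2 + 7.85*r + 5.32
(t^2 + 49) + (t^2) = 2*t^2 + 49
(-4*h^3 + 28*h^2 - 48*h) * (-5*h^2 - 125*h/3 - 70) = 20*h^5 + 80*h^4/3 - 1940*h^3/3 + 40*h^2 + 3360*h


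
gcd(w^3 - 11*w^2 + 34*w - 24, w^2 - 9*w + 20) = w - 4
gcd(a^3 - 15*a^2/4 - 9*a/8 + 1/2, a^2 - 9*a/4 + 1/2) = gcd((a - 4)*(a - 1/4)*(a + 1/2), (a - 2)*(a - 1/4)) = a - 1/4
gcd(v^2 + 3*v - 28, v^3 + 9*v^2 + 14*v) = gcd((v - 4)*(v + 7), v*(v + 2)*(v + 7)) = v + 7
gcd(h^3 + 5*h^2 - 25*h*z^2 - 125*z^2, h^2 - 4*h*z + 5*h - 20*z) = h + 5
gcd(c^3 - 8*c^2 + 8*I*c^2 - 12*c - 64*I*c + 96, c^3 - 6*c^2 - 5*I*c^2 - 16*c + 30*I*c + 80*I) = c - 8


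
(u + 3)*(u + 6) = u^2 + 9*u + 18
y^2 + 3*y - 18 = (y - 3)*(y + 6)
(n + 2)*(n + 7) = n^2 + 9*n + 14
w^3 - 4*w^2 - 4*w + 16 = (w - 4)*(w - 2)*(w + 2)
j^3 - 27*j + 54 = (j - 3)^2*(j + 6)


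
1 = 1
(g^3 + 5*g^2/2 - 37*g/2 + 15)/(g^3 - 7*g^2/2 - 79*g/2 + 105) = (g - 1)/(g - 7)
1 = 1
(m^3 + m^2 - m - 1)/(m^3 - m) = (m + 1)/m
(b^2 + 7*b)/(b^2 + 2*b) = (b + 7)/(b + 2)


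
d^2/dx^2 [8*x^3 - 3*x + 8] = 48*x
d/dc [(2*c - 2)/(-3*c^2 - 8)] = 2*(-3*c^2 + 6*c*(c - 1) - 8)/(3*c^2 + 8)^2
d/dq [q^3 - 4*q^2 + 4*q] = 3*q^2 - 8*q + 4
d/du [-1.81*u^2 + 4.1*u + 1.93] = 4.1 - 3.62*u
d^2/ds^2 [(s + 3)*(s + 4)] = 2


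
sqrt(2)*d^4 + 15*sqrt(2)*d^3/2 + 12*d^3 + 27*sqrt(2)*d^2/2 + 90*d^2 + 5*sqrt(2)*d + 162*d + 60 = (d + 2)*(d + 5)*(d + 6*sqrt(2))*(sqrt(2)*d + sqrt(2)/2)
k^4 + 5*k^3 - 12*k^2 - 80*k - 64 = (k - 4)*(k + 1)*(k + 4)^2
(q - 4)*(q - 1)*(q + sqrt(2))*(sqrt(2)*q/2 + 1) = sqrt(2)*q^4/2 - 5*sqrt(2)*q^3/2 + 2*q^3 - 10*q^2 + 3*sqrt(2)*q^2 - 5*sqrt(2)*q + 8*q + 4*sqrt(2)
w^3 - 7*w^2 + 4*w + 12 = (w - 6)*(w - 2)*(w + 1)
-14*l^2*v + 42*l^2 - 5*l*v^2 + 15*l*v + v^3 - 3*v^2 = (-7*l + v)*(2*l + v)*(v - 3)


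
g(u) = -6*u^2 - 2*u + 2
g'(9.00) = -110.00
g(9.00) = -502.00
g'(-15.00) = 178.00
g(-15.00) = -1318.00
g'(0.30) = -5.60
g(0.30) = 0.86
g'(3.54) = -44.48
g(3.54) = -80.27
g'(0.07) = -2.84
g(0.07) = 1.83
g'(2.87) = -36.44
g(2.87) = -53.16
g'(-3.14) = 35.68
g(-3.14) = -50.88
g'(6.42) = -79.04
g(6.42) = -258.14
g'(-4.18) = 48.16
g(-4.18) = -94.47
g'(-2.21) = 24.52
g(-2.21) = -22.88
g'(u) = -12*u - 2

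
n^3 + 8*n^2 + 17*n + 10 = (n + 1)*(n + 2)*(n + 5)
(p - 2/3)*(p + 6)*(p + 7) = p^3 + 37*p^2/3 + 100*p/3 - 28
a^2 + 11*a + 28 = (a + 4)*(a + 7)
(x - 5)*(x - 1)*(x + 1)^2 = x^4 - 4*x^3 - 6*x^2 + 4*x + 5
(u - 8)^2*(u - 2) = u^3 - 18*u^2 + 96*u - 128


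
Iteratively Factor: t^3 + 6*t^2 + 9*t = (t)*(t^2 + 6*t + 9) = t*(t + 3)*(t + 3)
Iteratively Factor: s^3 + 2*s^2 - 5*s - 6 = (s - 2)*(s^2 + 4*s + 3) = (s - 2)*(s + 3)*(s + 1)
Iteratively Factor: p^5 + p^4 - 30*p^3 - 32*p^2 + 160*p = (p - 2)*(p^4 + 3*p^3 - 24*p^2 - 80*p) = p*(p - 2)*(p^3 + 3*p^2 - 24*p - 80) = p*(p - 2)*(p + 4)*(p^2 - p - 20) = p*(p - 5)*(p - 2)*(p + 4)*(p + 4)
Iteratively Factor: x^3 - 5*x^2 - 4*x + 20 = (x + 2)*(x^2 - 7*x + 10) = (x - 5)*(x + 2)*(x - 2)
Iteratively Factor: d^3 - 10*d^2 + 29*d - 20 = (d - 4)*(d^2 - 6*d + 5) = (d - 5)*(d - 4)*(d - 1)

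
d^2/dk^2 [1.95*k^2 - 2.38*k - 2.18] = 3.90000000000000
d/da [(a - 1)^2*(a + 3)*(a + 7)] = 4*a^3 + 24*a^2 + 4*a - 32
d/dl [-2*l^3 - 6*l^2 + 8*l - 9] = -6*l^2 - 12*l + 8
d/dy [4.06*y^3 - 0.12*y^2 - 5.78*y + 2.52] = 12.18*y^2 - 0.24*y - 5.78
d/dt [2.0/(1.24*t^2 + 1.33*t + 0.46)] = (-4.96*t - 2.66)/(1.24*t^2 + 1.33*t + 0.46)^2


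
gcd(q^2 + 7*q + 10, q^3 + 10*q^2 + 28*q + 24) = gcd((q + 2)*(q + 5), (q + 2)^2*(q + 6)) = q + 2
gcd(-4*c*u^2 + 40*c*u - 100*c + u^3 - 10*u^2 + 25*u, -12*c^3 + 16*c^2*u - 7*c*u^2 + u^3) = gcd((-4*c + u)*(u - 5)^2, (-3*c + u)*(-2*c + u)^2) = 1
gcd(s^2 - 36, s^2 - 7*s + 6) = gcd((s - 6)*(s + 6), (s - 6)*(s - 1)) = s - 6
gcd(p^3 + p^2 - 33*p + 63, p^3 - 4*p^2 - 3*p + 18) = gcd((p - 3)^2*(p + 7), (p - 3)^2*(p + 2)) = p^2 - 6*p + 9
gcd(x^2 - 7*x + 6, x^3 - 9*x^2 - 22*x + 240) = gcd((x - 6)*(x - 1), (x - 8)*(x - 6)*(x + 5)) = x - 6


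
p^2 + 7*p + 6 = (p + 1)*(p + 6)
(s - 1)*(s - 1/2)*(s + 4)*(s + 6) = s^4 + 17*s^3/2 + 19*s^2/2 - 31*s + 12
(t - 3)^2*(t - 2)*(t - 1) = t^4 - 9*t^3 + 29*t^2 - 39*t + 18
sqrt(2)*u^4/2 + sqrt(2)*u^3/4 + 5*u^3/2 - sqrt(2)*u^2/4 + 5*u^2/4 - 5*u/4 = u*(u - 1/2)*(u + 5*sqrt(2)/2)*(sqrt(2)*u/2 + sqrt(2)/2)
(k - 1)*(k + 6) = k^2 + 5*k - 6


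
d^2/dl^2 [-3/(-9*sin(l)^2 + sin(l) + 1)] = 3*(324*sin(l)^4 - 27*sin(l)^3 - 449*sin(l)^2 + 53*sin(l) - 20)/(-9*sin(l)^2 + sin(l) + 1)^3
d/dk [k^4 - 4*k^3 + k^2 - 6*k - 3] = 4*k^3 - 12*k^2 + 2*k - 6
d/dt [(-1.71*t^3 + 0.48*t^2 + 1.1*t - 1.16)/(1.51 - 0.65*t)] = (2.223*t^3 - 8.0583*t^2 + 1.4496*t + 0.907)/(0.4225*t^2 - 1.963*t + 2.2801)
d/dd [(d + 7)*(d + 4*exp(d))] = d + (d + 7)*(4*exp(d) + 1) + 4*exp(d)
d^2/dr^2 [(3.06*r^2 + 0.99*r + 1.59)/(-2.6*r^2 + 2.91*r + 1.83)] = (-59.68872*r^3 - 151.84728*r^2 + 43.91712*r - 52.010172)/(17.576*r^6 - 59.0148*r^5 + 28.93878*r^4 + 58.432509*r^3 - 20.368449*r^2 - 29.235897*r - 6.128487)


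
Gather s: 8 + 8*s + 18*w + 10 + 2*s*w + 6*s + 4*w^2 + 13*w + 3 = s*(2*w + 14) + 4*w^2 + 31*w + 21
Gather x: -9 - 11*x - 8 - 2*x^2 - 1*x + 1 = -2*x^2 - 12*x - 16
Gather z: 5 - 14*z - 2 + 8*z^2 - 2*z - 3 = 8*z^2 - 16*z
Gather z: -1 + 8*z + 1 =8*z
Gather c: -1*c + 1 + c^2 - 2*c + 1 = c^2 - 3*c + 2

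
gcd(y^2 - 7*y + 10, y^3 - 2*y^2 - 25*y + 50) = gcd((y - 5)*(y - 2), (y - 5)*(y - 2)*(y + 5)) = y^2 - 7*y + 10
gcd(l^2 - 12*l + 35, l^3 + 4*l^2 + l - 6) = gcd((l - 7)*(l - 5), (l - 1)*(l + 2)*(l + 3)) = 1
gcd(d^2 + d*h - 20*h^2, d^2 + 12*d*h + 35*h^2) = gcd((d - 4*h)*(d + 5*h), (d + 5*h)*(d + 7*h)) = d + 5*h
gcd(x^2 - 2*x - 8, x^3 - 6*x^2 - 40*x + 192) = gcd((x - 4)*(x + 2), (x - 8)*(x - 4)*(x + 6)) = x - 4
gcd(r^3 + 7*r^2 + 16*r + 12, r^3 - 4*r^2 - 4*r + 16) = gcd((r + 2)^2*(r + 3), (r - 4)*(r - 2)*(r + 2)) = r + 2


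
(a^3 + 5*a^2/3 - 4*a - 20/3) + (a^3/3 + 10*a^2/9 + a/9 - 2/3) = 4*a^3/3 + 25*a^2/9 - 35*a/9 - 22/3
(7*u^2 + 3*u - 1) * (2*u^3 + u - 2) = 14*u^5 + 6*u^4 + 5*u^3 - 11*u^2 - 7*u + 2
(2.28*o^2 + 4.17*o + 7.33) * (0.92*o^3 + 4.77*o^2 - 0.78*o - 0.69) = 2.0976*o^5 + 14.712*o^4 + 24.8561*o^3 + 30.1383*o^2 - 8.5947*o - 5.0577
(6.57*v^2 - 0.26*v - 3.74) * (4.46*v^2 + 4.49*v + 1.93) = 29.3022*v^4 + 28.3397*v^3 - 5.1677*v^2 - 17.2944*v - 7.2182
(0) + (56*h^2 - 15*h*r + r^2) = 56*h^2 - 15*h*r + r^2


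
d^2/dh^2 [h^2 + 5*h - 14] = 2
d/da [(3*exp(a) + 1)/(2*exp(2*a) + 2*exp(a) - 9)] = (-6*exp(2*a) - 4*exp(a) - 29)*exp(a)/(4*exp(4*a) + 8*exp(3*a) - 32*exp(2*a) - 36*exp(a) + 81)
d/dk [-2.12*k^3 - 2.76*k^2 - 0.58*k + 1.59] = -6.36*k^2 - 5.52*k - 0.58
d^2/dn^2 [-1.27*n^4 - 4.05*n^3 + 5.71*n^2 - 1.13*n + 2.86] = -15.24*n^2 - 24.3*n + 11.42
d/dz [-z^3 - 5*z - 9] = -3*z^2 - 5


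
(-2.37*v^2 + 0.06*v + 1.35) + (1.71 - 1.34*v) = -2.37*v^2 - 1.28*v + 3.06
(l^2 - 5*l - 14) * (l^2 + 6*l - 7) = l^4 + l^3 - 51*l^2 - 49*l + 98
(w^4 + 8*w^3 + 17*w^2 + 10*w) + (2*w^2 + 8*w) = w^4 + 8*w^3 + 19*w^2 + 18*w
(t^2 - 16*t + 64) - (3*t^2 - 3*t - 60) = -2*t^2 - 13*t + 124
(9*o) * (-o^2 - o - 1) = -9*o^3 - 9*o^2 - 9*o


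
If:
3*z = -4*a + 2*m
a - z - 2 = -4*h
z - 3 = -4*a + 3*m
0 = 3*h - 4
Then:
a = -8/3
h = 4/3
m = -13/3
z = 2/3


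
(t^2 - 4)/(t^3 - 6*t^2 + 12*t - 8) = (t + 2)/(t^2 - 4*t + 4)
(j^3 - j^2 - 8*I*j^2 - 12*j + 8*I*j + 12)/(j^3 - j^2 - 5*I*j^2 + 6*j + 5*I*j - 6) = (j - 2*I)/(j + I)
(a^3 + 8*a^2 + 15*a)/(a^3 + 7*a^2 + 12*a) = (a + 5)/(a + 4)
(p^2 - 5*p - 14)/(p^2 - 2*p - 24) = (-p^2 + 5*p + 14)/(-p^2 + 2*p + 24)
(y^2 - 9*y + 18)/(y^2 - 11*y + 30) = (y - 3)/(y - 5)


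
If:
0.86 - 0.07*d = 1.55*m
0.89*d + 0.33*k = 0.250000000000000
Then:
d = 12.2857142857143 - 22.1428571428571*m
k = 59.7186147186147*m - 32.3766233766234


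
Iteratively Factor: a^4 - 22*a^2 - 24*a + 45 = (a - 5)*(a^3 + 5*a^2 + 3*a - 9) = (a - 5)*(a - 1)*(a^2 + 6*a + 9) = (a - 5)*(a - 1)*(a + 3)*(a + 3)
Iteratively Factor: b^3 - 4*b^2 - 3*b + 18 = (b + 2)*(b^2 - 6*b + 9) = (b - 3)*(b + 2)*(b - 3)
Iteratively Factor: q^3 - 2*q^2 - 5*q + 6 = (q + 2)*(q^2 - 4*q + 3) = (q - 3)*(q + 2)*(q - 1)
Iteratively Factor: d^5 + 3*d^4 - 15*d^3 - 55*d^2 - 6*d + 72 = (d + 3)*(d^4 - 15*d^2 - 10*d + 24) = (d - 4)*(d + 3)*(d^3 + 4*d^2 + d - 6) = (d - 4)*(d - 1)*(d + 3)*(d^2 + 5*d + 6) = (d - 4)*(d - 1)*(d + 2)*(d + 3)*(d + 3)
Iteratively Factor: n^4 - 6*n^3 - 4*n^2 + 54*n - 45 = (n + 3)*(n^3 - 9*n^2 + 23*n - 15) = (n - 3)*(n + 3)*(n^2 - 6*n + 5) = (n - 3)*(n - 1)*(n + 3)*(n - 5)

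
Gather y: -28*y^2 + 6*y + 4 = -28*y^2 + 6*y + 4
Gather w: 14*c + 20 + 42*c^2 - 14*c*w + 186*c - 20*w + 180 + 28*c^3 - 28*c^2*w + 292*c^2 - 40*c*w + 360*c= 28*c^3 + 334*c^2 + 560*c + w*(-28*c^2 - 54*c - 20) + 200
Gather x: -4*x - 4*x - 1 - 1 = -8*x - 2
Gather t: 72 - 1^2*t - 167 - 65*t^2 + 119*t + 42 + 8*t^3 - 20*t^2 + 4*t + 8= 8*t^3 - 85*t^2 + 122*t - 45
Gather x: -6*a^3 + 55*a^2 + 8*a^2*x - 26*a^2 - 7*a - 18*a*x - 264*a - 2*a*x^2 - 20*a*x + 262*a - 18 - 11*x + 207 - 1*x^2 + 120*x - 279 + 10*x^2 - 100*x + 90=-6*a^3 + 29*a^2 - 9*a + x^2*(9 - 2*a) + x*(8*a^2 - 38*a + 9)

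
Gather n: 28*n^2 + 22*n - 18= 28*n^2 + 22*n - 18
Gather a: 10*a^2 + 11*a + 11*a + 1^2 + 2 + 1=10*a^2 + 22*a + 4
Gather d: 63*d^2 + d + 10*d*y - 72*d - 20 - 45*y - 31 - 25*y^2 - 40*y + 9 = 63*d^2 + d*(10*y - 71) - 25*y^2 - 85*y - 42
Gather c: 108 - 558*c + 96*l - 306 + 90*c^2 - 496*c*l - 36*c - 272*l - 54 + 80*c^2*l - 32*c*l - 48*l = c^2*(80*l + 90) + c*(-528*l - 594) - 224*l - 252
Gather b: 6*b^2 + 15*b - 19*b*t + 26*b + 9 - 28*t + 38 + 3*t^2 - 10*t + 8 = 6*b^2 + b*(41 - 19*t) + 3*t^2 - 38*t + 55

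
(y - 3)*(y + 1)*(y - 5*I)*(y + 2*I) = y^4 - 2*y^3 - 3*I*y^3 + 7*y^2 + 6*I*y^2 - 20*y + 9*I*y - 30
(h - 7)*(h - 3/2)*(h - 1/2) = h^3 - 9*h^2 + 59*h/4 - 21/4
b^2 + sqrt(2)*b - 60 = (b - 5*sqrt(2))*(b + 6*sqrt(2))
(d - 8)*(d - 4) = d^2 - 12*d + 32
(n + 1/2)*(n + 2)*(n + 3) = n^3 + 11*n^2/2 + 17*n/2 + 3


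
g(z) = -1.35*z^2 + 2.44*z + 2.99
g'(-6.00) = 18.64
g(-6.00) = -60.25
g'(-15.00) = 42.94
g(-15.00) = -337.36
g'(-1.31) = 5.98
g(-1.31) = -2.52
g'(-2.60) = 9.46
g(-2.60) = -12.48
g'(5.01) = -11.09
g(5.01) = -18.67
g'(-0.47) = 3.71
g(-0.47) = 1.54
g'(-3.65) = 12.30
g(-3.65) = -23.90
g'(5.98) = -13.71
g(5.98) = -30.70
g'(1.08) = -0.48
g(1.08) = 4.05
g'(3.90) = -8.09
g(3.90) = -8.03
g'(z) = 2.44 - 2.7*z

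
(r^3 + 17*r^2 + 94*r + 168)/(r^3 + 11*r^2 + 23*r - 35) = (r^2 + 10*r + 24)/(r^2 + 4*r - 5)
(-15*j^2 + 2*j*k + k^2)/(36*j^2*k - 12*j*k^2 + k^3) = (-15*j^2 + 2*j*k + k^2)/(k*(36*j^2 - 12*j*k + k^2))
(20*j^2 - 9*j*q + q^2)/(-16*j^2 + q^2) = (-5*j + q)/(4*j + q)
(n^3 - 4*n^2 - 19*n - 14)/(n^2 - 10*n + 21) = (n^2 + 3*n + 2)/(n - 3)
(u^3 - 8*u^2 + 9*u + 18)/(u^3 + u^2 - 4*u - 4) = (u^2 - 9*u + 18)/(u^2 - 4)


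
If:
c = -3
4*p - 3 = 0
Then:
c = -3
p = 3/4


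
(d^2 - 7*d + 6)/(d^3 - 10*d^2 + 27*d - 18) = 1/(d - 3)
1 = 1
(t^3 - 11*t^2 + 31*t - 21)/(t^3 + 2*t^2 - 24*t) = (t^3 - 11*t^2 + 31*t - 21)/(t*(t^2 + 2*t - 24))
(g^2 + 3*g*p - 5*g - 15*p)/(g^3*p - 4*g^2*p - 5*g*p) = (g + 3*p)/(g*p*(g + 1))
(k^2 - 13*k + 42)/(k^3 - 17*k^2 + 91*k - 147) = (k - 6)/(k^2 - 10*k + 21)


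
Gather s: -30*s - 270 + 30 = -30*s - 240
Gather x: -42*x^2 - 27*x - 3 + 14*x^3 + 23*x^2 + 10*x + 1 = 14*x^3 - 19*x^2 - 17*x - 2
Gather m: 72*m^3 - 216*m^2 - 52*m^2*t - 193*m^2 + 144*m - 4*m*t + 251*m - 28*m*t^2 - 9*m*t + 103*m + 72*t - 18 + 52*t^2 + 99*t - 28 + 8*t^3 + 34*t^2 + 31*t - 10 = 72*m^3 + m^2*(-52*t - 409) + m*(-28*t^2 - 13*t + 498) + 8*t^3 + 86*t^2 + 202*t - 56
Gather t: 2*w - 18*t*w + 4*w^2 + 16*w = -18*t*w + 4*w^2 + 18*w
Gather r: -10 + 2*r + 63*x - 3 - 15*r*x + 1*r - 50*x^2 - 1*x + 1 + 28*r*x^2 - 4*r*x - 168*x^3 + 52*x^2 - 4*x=r*(28*x^2 - 19*x + 3) - 168*x^3 + 2*x^2 + 58*x - 12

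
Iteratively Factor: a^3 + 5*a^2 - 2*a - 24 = (a - 2)*(a^2 + 7*a + 12) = (a - 2)*(a + 4)*(a + 3)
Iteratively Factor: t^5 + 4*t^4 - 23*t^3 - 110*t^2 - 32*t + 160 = (t + 4)*(t^4 - 23*t^2 - 18*t + 40) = (t + 4)^2*(t^3 - 4*t^2 - 7*t + 10) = (t - 1)*(t + 4)^2*(t^2 - 3*t - 10) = (t - 1)*(t + 2)*(t + 4)^2*(t - 5)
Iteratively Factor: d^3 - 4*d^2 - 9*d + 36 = (d - 4)*(d^2 - 9) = (d - 4)*(d - 3)*(d + 3)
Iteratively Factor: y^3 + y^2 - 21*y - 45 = (y + 3)*(y^2 - 2*y - 15) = (y - 5)*(y + 3)*(y + 3)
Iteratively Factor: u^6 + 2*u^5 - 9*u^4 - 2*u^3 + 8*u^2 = (u)*(u^5 + 2*u^4 - 9*u^3 - 2*u^2 + 8*u) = u^2*(u^4 + 2*u^3 - 9*u^2 - 2*u + 8) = u^2*(u - 1)*(u^3 + 3*u^2 - 6*u - 8) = u^2*(u - 1)*(u + 1)*(u^2 + 2*u - 8) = u^2*(u - 1)*(u + 1)*(u + 4)*(u - 2)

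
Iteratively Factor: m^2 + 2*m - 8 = (m + 4)*(m - 2)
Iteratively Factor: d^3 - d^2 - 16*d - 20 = (d + 2)*(d^2 - 3*d - 10) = (d + 2)^2*(d - 5)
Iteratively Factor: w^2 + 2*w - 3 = (w - 1)*(w + 3)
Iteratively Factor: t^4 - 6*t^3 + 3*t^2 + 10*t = (t + 1)*(t^3 - 7*t^2 + 10*t) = (t - 5)*(t + 1)*(t^2 - 2*t) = (t - 5)*(t - 2)*(t + 1)*(t)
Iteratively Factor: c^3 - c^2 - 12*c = (c - 4)*(c^2 + 3*c) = c*(c - 4)*(c + 3)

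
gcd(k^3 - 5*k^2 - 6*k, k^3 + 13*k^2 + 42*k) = k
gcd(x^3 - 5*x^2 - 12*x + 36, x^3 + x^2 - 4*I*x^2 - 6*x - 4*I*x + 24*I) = x^2 + x - 6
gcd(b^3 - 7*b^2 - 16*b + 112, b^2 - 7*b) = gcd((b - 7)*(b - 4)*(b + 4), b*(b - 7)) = b - 7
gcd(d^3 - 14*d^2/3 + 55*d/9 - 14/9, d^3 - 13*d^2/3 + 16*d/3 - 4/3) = d^2 - 7*d/3 + 2/3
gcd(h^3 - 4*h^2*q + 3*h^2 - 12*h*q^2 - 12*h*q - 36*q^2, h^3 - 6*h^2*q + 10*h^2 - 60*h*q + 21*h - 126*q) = -h^2 + 6*h*q - 3*h + 18*q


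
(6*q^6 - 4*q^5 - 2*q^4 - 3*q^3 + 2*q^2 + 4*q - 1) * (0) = 0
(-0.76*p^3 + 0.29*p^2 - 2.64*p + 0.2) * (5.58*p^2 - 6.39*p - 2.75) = -4.2408*p^5 + 6.4746*p^4 - 14.4943*p^3 + 17.1881*p^2 + 5.982*p - 0.55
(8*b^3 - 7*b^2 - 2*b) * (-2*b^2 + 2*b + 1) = -16*b^5 + 30*b^4 - 2*b^3 - 11*b^2 - 2*b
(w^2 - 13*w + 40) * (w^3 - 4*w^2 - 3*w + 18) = w^5 - 17*w^4 + 89*w^3 - 103*w^2 - 354*w + 720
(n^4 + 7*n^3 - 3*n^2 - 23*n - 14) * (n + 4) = n^5 + 11*n^4 + 25*n^3 - 35*n^2 - 106*n - 56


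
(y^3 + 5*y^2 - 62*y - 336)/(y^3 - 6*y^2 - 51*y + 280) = (y + 6)/(y - 5)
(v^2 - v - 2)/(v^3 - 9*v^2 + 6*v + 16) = 1/(v - 8)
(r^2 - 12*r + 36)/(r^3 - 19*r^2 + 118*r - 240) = (r - 6)/(r^2 - 13*r + 40)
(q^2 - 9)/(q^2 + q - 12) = (q + 3)/(q + 4)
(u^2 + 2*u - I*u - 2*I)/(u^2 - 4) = (u - I)/(u - 2)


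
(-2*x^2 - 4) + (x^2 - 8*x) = -x^2 - 8*x - 4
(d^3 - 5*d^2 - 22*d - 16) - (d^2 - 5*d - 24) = d^3 - 6*d^2 - 17*d + 8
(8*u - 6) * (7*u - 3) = 56*u^2 - 66*u + 18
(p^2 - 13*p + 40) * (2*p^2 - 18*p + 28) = 2*p^4 - 44*p^3 + 342*p^2 - 1084*p + 1120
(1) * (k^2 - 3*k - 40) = k^2 - 3*k - 40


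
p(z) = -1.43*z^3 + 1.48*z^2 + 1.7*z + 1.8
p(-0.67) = 1.76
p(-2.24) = 21.49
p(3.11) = -21.61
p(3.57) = -38.33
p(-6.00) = 353.76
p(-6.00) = 353.76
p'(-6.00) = -170.50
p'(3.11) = -30.59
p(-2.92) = 45.06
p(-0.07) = 1.69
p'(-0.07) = 1.47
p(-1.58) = 8.45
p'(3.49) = -40.22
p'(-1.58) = -13.69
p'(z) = -4.29*z^2 + 2.96*z + 1.7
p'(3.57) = -42.41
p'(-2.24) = -26.46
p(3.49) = -35.03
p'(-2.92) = -43.52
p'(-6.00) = -170.50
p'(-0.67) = -2.21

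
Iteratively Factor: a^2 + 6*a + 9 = (a + 3)*(a + 3)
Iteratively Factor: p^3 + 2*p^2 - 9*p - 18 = (p - 3)*(p^2 + 5*p + 6) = (p - 3)*(p + 2)*(p + 3)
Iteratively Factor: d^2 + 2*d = (d)*(d + 2)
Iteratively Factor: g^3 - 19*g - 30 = (g + 3)*(g^2 - 3*g - 10) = (g + 2)*(g + 3)*(g - 5)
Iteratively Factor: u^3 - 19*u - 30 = (u - 5)*(u^2 + 5*u + 6) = (u - 5)*(u + 3)*(u + 2)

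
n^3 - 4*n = n*(n - 2)*(n + 2)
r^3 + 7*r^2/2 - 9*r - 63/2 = (r - 3)*(r + 3)*(r + 7/2)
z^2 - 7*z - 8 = (z - 8)*(z + 1)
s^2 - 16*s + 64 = (s - 8)^2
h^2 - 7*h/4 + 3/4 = (h - 1)*(h - 3/4)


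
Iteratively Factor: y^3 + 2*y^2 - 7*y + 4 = (y + 4)*(y^2 - 2*y + 1) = (y - 1)*(y + 4)*(y - 1)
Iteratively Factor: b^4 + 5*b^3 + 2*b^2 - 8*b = (b + 4)*(b^3 + b^2 - 2*b) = b*(b + 4)*(b^2 + b - 2) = b*(b + 2)*(b + 4)*(b - 1)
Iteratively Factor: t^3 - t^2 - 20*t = (t + 4)*(t^2 - 5*t) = t*(t + 4)*(t - 5)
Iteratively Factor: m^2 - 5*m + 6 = (m - 2)*(m - 3)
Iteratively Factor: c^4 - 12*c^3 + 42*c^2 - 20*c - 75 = (c + 1)*(c^3 - 13*c^2 + 55*c - 75) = (c - 5)*(c + 1)*(c^2 - 8*c + 15) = (c - 5)*(c - 3)*(c + 1)*(c - 5)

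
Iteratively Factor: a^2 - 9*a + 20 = (a - 4)*(a - 5)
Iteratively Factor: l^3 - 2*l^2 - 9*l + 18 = (l - 3)*(l^2 + l - 6) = (l - 3)*(l - 2)*(l + 3)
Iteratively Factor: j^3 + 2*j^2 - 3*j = (j + 3)*(j^2 - j) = (j - 1)*(j + 3)*(j)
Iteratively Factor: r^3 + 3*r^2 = (r + 3)*(r^2) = r*(r + 3)*(r)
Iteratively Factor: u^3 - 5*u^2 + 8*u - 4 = (u - 2)*(u^2 - 3*u + 2) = (u - 2)*(u - 1)*(u - 2)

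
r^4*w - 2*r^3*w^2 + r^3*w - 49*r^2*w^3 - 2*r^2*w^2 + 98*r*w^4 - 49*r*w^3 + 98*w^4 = (r - 7*w)*(r - 2*w)*(r + 7*w)*(r*w + w)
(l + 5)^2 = l^2 + 10*l + 25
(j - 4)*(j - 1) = j^2 - 5*j + 4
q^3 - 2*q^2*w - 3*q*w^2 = q*(q - 3*w)*(q + w)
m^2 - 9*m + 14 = (m - 7)*(m - 2)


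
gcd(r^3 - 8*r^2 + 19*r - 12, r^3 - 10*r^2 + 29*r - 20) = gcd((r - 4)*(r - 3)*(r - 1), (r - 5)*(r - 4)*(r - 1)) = r^2 - 5*r + 4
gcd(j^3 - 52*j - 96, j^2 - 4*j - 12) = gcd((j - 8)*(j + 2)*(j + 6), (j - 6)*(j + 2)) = j + 2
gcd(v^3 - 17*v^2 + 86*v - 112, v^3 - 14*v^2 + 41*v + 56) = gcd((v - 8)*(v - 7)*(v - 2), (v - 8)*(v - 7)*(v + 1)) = v^2 - 15*v + 56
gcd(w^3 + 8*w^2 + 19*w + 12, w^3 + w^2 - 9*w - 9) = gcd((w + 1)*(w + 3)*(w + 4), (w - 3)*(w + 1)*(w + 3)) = w^2 + 4*w + 3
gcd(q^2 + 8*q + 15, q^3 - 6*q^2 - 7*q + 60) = q + 3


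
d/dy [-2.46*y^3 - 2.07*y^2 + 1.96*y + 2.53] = -7.38*y^2 - 4.14*y + 1.96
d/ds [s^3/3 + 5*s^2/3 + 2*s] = s^2 + 10*s/3 + 2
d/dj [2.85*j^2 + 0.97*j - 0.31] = 5.7*j + 0.97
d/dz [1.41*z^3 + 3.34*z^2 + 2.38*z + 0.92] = 4.23*z^2 + 6.68*z + 2.38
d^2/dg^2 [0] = 0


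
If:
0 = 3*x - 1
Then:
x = 1/3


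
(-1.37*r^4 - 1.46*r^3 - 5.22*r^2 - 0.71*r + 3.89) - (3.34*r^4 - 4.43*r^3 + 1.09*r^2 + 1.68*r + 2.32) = -4.71*r^4 + 2.97*r^3 - 6.31*r^2 - 2.39*r + 1.57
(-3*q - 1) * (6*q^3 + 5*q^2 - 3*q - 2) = -18*q^4 - 21*q^3 + 4*q^2 + 9*q + 2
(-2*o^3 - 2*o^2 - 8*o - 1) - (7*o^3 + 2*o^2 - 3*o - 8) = -9*o^3 - 4*o^2 - 5*o + 7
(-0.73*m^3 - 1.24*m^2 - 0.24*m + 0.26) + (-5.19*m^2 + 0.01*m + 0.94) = -0.73*m^3 - 6.43*m^2 - 0.23*m + 1.2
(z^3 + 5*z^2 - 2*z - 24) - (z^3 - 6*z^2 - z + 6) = 11*z^2 - z - 30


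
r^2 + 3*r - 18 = (r - 3)*(r + 6)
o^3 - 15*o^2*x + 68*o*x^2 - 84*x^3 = (o - 7*x)*(o - 6*x)*(o - 2*x)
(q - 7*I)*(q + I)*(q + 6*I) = q^3 + 43*q + 42*I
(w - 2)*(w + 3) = w^2 + w - 6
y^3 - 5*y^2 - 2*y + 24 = (y - 4)*(y - 3)*(y + 2)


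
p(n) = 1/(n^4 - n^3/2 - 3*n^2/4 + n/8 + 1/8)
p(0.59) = -22.81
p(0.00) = 8.00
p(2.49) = 0.04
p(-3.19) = 0.01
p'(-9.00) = 0.00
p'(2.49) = -0.07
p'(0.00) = -8.00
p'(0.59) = 239.66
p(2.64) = 0.03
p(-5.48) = 0.00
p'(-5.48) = 0.00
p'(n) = (-4*n^3 + 3*n^2/2 + 3*n/2 - 1/8)/(n^4 - n^3/2 - 3*n^2/4 + n/8 + 1/8)^2 = 8*(-32*n^3 + 12*n^2 + 12*n - 1)/(8*n^4 - 4*n^3 - 6*n^2 + n + 1)^2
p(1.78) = 0.19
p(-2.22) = 0.04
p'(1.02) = -2215.69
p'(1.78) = -0.57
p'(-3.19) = 0.01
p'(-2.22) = 0.07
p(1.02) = 41.62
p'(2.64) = -0.05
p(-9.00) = 0.00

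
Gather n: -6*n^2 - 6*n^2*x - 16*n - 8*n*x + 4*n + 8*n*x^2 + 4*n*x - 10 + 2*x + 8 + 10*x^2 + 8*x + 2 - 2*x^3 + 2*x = n^2*(-6*x - 6) + n*(8*x^2 - 4*x - 12) - 2*x^3 + 10*x^2 + 12*x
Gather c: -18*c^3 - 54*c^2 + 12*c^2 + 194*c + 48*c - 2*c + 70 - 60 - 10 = -18*c^3 - 42*c^2 + 240*c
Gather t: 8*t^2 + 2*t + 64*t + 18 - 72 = 8*t^2 + 66*t - 54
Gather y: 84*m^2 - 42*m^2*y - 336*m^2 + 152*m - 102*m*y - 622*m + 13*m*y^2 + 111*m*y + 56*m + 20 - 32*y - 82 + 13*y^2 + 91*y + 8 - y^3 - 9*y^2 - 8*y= -252*m^2 - 414*m - y^3 + y^2*(13*m + 4) + y*(-42*m^2 + 9*m + 51) - 54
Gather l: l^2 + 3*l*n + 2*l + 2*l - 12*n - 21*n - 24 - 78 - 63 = l^2 + l*(3*n + 4) - 33*n - 165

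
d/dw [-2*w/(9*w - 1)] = 2/(9*w - 1)^2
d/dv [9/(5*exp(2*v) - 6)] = -90*exp(2*v)/(5*exp(2*v) - 6)^2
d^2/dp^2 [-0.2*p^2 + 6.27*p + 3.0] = -0.400000000000000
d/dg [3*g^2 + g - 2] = 6*g + 1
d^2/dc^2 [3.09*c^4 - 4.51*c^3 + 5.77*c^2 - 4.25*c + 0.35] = 37.08*c^2 - 27.06*c + 11.54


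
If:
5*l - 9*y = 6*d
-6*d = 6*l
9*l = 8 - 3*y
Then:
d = -12/19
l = 12/19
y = 44/57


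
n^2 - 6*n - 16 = (n - 8)*(n + 2)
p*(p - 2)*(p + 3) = p^3 + p^2 - 6*p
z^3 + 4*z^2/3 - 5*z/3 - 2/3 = (z - 1)*(z + 1/3)*(z + 2)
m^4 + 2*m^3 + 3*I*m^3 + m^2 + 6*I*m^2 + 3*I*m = m*(m + 1)^2*(m + 3*I)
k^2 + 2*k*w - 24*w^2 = (k - 4*w)*(k + 6*w)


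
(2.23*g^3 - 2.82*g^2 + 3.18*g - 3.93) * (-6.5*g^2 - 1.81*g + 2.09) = -14.495*g^5 + 14.2937*g^4 - 10.9051*g^3 + 13.8954*g^2 + 13.7595*g - 8.2137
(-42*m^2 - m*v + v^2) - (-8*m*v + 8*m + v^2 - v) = -42*m^2 + 7*m*v - 8*m + v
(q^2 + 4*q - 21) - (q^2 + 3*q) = q - 21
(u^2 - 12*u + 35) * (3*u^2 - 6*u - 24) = 3*u^4 - 42*u^3 + 153*u^2 + 78*u - 840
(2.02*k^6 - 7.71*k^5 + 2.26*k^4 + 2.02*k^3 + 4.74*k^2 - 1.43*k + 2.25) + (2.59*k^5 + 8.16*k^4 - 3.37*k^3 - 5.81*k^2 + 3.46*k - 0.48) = 2.02*k^6 - 5.12*k^5 + 10.42*k^4 - 1.35*k^3 - 1.07*k^2 + 2.03*k + 1.77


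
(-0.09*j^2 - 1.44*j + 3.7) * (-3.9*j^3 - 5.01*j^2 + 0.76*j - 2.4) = 0.351*j^5 + 6.0669*j^4 - 7.284*j^3 - 19.4154*j^2 + 6.268*j - 8.88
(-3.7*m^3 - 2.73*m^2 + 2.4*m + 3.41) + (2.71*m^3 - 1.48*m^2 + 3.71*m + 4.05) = -0.99*m^3 - 4.21*m^2 + 6.11*m + 7.46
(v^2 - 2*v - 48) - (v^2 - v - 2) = -v - 46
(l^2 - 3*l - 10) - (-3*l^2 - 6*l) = 4*l^2 + 3*l - 10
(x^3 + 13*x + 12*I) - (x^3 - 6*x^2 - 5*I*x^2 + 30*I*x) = 6*x^2 + 5*I*x^2 + 13*x - 30*I*x + 12*I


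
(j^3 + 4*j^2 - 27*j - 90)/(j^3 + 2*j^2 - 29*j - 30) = (j + 3)/(j + 1)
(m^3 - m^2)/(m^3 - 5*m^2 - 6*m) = m*(1 - m)/(-m^2 + 5*m + 6)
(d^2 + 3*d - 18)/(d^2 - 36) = (d - 3)/(d - 6)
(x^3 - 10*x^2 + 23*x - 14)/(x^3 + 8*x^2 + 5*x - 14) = (x^2 - 9*x + 14)/(x^2 + 9*x + 14)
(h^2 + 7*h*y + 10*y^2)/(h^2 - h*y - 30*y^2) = (-h - 2*y)/(-h + 6*y)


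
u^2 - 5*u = u*(u - 5)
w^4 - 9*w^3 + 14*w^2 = w^2*(w - 7)*(w - 2)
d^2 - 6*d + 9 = (d - 3)^2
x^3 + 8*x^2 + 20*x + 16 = (x + 2)^2*(x + 4)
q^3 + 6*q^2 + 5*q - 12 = (q - 1)*(q + 3)*(q + 4)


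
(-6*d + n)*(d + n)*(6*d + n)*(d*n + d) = -36*d^4*n - 36*d^4 - 36*d^3*n^2 - 36*d^3*n + d^2*n^3 + d^2*n^2 + d*n^4 + d*n^3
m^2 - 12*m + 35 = (m - 7)*(m - 5)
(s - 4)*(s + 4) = s^2 - 16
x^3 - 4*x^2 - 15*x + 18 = (x - 6)*(x - 1)*(x + 3)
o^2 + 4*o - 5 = (o - 1)*(o + 5)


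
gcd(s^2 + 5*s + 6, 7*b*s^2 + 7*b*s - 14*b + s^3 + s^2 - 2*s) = s + 2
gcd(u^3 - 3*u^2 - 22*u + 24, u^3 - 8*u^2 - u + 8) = u - 1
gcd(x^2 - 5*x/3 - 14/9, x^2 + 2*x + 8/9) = x + 2/3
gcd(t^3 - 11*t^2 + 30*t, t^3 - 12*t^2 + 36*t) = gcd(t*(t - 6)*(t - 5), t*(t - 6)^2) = t^2 - 6*t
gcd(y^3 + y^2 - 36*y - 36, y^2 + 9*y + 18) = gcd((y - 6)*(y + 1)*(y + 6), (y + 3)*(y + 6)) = y + 6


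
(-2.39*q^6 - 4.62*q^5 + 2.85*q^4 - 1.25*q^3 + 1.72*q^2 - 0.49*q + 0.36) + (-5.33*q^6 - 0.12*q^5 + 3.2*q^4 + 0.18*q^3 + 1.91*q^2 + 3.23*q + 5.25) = -7.72*q^6 - 4.74*q^5 + 6.05*q^4 - 1.07*q^3 + 3.63*q^2 + 2.74*q + 5.61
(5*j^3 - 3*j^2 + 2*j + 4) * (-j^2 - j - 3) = -5*j^5 - 2*j^4 - 14*j^3 + 3*j^2 - 10*j - 12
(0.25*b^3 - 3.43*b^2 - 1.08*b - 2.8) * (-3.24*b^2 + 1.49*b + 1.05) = -0.81*b^5 + 11.4857*b^4 - 1.349*b^3 + 3.8613*b^2 - 5.306*b - 2.94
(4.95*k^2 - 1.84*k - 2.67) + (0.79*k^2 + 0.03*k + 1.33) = 5.74*k^2 - 1.81*k - 1.34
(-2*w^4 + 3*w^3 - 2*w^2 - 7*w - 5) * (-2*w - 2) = 4*w^5 - 2*w^4 - 2*w^3 + 18*w^2 + 24*w + 10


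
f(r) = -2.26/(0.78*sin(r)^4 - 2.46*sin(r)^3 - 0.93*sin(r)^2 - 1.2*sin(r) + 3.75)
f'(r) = -2.26*(-3.12*sin(r)^3*cos(r) + 7.38*sin(r)^2*cos(r) + 1.86*sin(r)*cos(r) + 1.2*cos(r))/(0.78*sin(r)^4 - 2.46*sin(r)^3 - 0.93*sin(r)^2 - 1.2*sin(r) + 3.75)^2 = (7.0512*sin(r)^3 - 16.6788*sin(r)^2 - 4.2036*sin(r) - 2.712)*cos(r)/(-0.78*sin(r)^4 + 2.46*sin(r)^3 + 0.93*sin(r)^2 + 1.2*sin(r) - 3.75)^2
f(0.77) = -1.24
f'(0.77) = -2.47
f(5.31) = -0.39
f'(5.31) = -0.24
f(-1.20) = -0.34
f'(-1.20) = -0.16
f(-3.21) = -0.62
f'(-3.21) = 0.23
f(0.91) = -1.72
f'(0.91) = -4.60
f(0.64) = -0.99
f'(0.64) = -1.50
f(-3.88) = -1.17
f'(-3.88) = 2.17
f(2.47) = -1.04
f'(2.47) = 1.68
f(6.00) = -0.56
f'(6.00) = -0.17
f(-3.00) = -0.58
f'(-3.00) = 0.16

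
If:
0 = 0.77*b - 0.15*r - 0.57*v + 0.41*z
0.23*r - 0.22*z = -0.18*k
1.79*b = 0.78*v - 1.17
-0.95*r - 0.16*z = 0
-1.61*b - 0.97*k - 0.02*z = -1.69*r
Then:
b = -0.90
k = 1.23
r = -0.14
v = -0.56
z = 0.85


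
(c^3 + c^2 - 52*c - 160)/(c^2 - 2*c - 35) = (c^2 - 4*c - 32)/(c - 7)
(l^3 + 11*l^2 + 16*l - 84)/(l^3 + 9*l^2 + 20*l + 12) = (l^2 + 5*l - 14)/(l^2 + 3*l + 2)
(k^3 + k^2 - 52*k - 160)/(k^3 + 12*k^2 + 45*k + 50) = (k^2 - 4*k - 32)/(k^2 + 7*k + 10)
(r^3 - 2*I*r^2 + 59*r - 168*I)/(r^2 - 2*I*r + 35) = (r^2 + 5*I*r + 24)/(r + 5*I)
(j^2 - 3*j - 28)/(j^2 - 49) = (j + 4)/(j + 7)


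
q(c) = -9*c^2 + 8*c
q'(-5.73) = 111.14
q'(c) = 8 - 18*c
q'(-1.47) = 34.46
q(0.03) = 0.23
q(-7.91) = -626.39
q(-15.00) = -2145.00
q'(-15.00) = 278.00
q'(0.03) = 7.46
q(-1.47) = -31.21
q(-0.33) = -3.62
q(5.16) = -198.35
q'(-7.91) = 150.38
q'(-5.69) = 110.42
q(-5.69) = -336.90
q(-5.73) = -341.34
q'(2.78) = -42.04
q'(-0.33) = 13.94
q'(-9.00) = 170.00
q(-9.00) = -801.00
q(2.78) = -47.32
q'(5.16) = -84.88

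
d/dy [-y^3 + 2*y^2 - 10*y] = -3*y^2 + 4*y - 10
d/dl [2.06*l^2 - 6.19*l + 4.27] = 4.12*l - 6.19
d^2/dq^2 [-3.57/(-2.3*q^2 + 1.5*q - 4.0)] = (-37.7706*q^2 + 24.633*q + 3.57*(4.6*q - 1.5)*(9.2*q - 3.0) - 65.688)/(2.3*q^2 - 1.5*q + 4.0)^3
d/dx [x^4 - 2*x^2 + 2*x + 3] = 4*x^3 - 4*x + 2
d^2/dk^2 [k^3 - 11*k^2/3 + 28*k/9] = 6*k - 22/3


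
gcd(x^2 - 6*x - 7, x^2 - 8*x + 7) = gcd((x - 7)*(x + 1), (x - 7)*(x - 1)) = x - 7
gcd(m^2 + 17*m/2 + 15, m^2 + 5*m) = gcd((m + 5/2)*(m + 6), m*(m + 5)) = 1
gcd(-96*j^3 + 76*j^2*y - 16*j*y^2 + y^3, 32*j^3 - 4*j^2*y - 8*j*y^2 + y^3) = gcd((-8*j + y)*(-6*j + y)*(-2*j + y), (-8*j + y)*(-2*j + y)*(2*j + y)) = 16*j^2 - 10*j*y + y^2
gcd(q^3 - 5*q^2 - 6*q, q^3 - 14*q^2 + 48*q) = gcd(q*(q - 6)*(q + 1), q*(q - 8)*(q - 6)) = q^2 - 6*q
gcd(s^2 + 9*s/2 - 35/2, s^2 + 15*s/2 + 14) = 1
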